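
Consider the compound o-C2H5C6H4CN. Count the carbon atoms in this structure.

Atom tally by fragment:
  benzene ring core → C:6 H:6
  (− 2 ring H displaced by substituents)
  + C2H5 → C:2 H:5
  + CN → C:1 N:1
Element totals:
  C: 9
  H: 9
  N: 1

9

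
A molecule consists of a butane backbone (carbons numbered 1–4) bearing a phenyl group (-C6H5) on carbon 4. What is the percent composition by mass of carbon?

Atom tally by fragment:
  CH3 → C:1 H:3
  CH2 → C:1 H:2
  CH2 → C:1 H:2
  CH2C6H5 → C:7 H:7
Element totals:
  C: 10
  H: 14
Molecular formula: C10H14.
Molar mass = 134.222 g/mol.
Mass from C: 10 × 12.011 = 120.110 g/mol.
%C = 120.110 / 134.222 × 100 = 89.49%.

89.49%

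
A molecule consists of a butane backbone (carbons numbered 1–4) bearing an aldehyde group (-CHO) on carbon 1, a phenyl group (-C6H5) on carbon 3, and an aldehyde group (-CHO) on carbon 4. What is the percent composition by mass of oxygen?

Atom tally by fragment:
  OHCCH2 → C:2 H:3 O:1
  CH2 → C:1 H:2
  CH(C6H5) → C:7 H:6
  CH2CHO → C:2 H:3 O:1
Element totals:
  C: 12
  H: 14
  O: 2
Molecular formula: C12H14O2.
Molar mass = 190.242 g/mol.
Mass from O: 2 × 15.999 = 31.998 g/mol.
%O = 31.998 / 190.242 × 100 = 16.82%.

16.82%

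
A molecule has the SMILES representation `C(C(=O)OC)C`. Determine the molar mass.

Atom tally by fragment:
  CH3OOCCH2 → C:3 H:5 O:2
  CH3 → C:1 H:3
Element totals:
  C: 4
  H: 8
  O: 2
Molecular formula: C4H8O2.
  M = 4(12.011) + 8(1.008) + 2(15.999)
    = 48.044 + 8.064 + 31.998 = 88.106

88.11 g/mol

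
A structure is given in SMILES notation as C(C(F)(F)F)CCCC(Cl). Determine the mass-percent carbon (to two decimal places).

Atom tally by fragment:
  F3CCH2 → C:2 H:2 F:3
  CH2 → C:1 H:2
  CH2 → C:1 H:2
  CH2 → C:1 H:2
  CH2Cl → C:1 H:2 Cl:1
Element totals:
  C: 6
  H: 10
  Cl: 1
  F: 3
Molecular formula: C6H10ClF3.
Molar mass = 174.590 g/mol.
Mass from C: 6 × 12.011 = 72.066 g/mol.
%C = 72.066 / 174.590 × 100 = 41.28%.

41.28%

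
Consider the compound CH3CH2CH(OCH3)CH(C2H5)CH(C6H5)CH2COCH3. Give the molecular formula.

Atom tally by fragment:
  CH3 → C:1 H:3
  CH2 → C:1 H:2
  CH(OCH3) → C:2 H:4 O:1
  CH(C2H5) → C:3 H:6
  CH(C6H5) → C:7 H:6
  CH2COCH3 → C:3 H:5 O:1
Element totals:
  C: 17
  H: 26
  O: 2

C17H26O2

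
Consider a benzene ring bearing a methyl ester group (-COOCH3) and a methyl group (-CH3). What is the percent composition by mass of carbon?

71.98%

Atom tally by fragment:
  benzene ring core → C:6 H:6
  (− 2 ring H displaced by substituents)
  + COOCH3 → C:2 H:3 O:2
  + CH3 → C:1 H:3
Element totals:
  C: 9
  H: 10
  O: 2
Molecular formula: C9H10O2.
Molar mass = 150.177 g/mol.
Mass from C: 9 × 12.011 = 108.099 g/mol.
%C = 108.099 / 150.177 × 100 = 71.98%.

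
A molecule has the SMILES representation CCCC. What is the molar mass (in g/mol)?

Atom tally by fragment:
  CH3 → C:1 H:3
  CH2 → C:1 H:2
  CH2 → C:1 H:2
  CH3 → C:1 H:3
Element totals:
  C: 4
  H: 10
Molecular formula: C4H10.
  M = 4(12.011) + 10(1.008)
    = 48.044 + 10.080 = 58.124

58.12 g/mol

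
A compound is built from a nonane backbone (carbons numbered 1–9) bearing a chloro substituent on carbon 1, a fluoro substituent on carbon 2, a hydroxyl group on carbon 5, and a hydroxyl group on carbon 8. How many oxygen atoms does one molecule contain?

Atom tally by fragment:
  ClCH2 → C:1 H:2 Cl:1
  CH(F) → C:1 H:1 F:1
  CH2 → C:1 H:2
  CH2 → C:1 H:2
  CH(OH) → C:1 H:2 O:1
  CH2 → C:1 H:2
  CH2 → C:1 H:2
  CH(OH) → C:1 H:2 O:1
  CH3 → C:1 H:3
Element totals:
  C: 9
  H: 18
  Cl: 1
  F: 1
  O: 2

2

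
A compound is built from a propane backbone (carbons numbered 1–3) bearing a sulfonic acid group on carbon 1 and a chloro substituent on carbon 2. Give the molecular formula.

Atom tally by fragment:
  HO3SCH2 → C:1 H:3 S:1 O:3
  CH(Cl) → C:1 H:1 Cl:1
  CH3 → C:1 H:3
Element totals:
  C: 3
  H: 7
  Cl: 1
  O: 3
  S: 1

C3H7ClO3S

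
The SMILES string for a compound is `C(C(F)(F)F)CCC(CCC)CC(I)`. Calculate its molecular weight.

322.15 g/mol

Atom tally by fragment:
  F3CCH2 → C:2 H:2 F:3
  CH2 → C:1 H:2
  CH2 → C:1 H:2
  CH(CH2CH2CH3) → C:4 H:8
  CH2 → C:1 H:2
  CH2I → C:1 H:2 I:1
Element totals:
  C: 10
  H: 18
  F: 3
  I: 1
Molecular formula: C10H18F3I.
  M = 10(12.011) + 18(1.008) + 3(18.998) + 126.904
    = 120.110 + 18.144 + 56.994 + 126.904 = 322.152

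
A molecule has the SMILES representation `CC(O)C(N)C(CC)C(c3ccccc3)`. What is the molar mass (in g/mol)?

207.32 g/mol

Atom tally by fragment:
  CH3 → C:1 H:3
  CH(OH) → C:1 H:2 O:1
  CH(NH2) → C:1 H:3 N:1
  CH(C2H5) → C:3 H:6
  CH2C6H5 → C:7 H:7
Element totals:
  C: 13
  H: 21
  N: 1
  O: 1
Molecular formula: C13H21NO.
  M = 13(12.011) + 21(1.008) + 14.007 + 15.999
    = 156.143 + 21.168 + 14.007 + 15.999 = 207.317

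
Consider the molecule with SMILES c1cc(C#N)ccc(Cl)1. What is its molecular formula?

Atom tally by fragment:
  benzene ring core → C:6 H:6
  (− 2 ring H displaced by substituents)
  + CN → C:1 N:1
  + Cl → Cl:1
Element totals:
  C: 7
  H: 4
  Cl: 1
  N: 1

C7H4ClN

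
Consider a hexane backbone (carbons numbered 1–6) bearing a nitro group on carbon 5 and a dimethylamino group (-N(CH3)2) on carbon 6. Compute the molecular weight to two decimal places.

Atom tally by fragment:
  CH3 → C:1 H:3
  CH2 → C:1 H:2
  CH2 → C:1 H:2
  CH2 → C:1 H:2
  CH(NO2) → C:1 H:1 N:1 O:2
  CH2N(CH3)2 → C:3 H:8 N:1
Element totals:
  C: 8
  H: 18
  N: 2
  O: 2
Molecular formula: C8H18N2O2.
  M = 8(12.011) + 18(1.008) + 2(14.007) + 2(15.999)
    = 96.088 + 18.144 + 28.014 + 31.998 = 174.244

174.24 g/mol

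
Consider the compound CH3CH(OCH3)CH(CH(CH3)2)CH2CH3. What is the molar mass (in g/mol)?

144.26 g/mol

Atom tally by fragment:
  CH3 → C:1 H:3
  CH(OCH3) → C:2 H:4 O:1
  CH(CH(CH3)2) → C:4 H:8
  CH2 → C:1 H:2
  CH3 → C:1 H:3
Element totals:
  C: 9
  H: 20
  O: 1
Molecular formula: C9H20O.
  M = 9(12.011) + 20(1.008) + 15.999
    = 108.099 + 20.160 + 15.999 = 144.258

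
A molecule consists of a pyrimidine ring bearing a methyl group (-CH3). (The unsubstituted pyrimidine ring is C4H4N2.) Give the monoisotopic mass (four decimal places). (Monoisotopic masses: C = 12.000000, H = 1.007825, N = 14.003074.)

Atom tally by fragment:
  pyrimidine ring core → C:4 H:4 N:2
  (− 1 ring H displaced by substituents)
  + CH3 → C:1 H:3
Element totals:
  C: 5
  H: 6
  N: 2
Molecular formula: C5H6N2.
  M = 5(12.0) + 6(1.007825) + 2(14.003074)
    = 60.000000 + 6.046950 + 28.006148 = 94.053098

94.0531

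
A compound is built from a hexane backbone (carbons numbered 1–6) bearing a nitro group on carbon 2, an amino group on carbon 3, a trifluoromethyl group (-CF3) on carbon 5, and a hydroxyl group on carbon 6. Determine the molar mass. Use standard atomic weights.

230.19 g/mol

Atom tally by fragment:
  CH3 → C:1 H:3
  CH(NO2) → C:1 H:1 N:1 O:2
  CH(NH2) → C:1 H:3 N:1
  CH2 → C:1 H:2
  CH(CF3) → C:2 H:1 F:3
  CH2OH → C:1 H:3 O:1
Element totals:
  C: 7
  H: 13
  F: 3
  N: 2
  O: 3
Molecular formula: C7H13F3N2O3.
  M = 7(12.011) + 13(1.008) + 3(18.998) + 2(14.007) + 3(15.999)
    = 84.077 + 13.104 + 56.994 + 28.014 + 47.997 = 230.186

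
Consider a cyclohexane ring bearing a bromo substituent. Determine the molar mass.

Atom tally by fragment:
  cyclohexane ring core → C:6 H:12
  (− 1 ring H displaced by substituents)
  + Br → Br:1
Element totals:
  C: 6
  H: 11
  Br: 1
Molecular formula: C6H11Br.
  M = 6(12.011) + 11(1.008) + 79.904
    = 72.066 + 11.088 + 79.904 = 163.058

163.06 g/mol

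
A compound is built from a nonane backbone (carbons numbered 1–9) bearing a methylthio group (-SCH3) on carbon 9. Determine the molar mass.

Atom tally by fragment:
  CH3 → C:1 H:3
  CH2 → C:1 H:2
  CH2 → C:1 H:2
  CH2 → C:1 H:2
  CH2 → C:1 H:2
  CH2 → C:1 H:2
  CH2 → C:1 H:2
  CH2 → C:1 H:2
  CH2SCH3 → C:2 H:5 S:1
Element totals:
  C: 10
  H: 22
  S: 1
Molecular formula: C10H22S.
  M = 10(12.011) + 22(1.008) + 32.06
    = 120.110 + 22.176 + 32.060 = 174.346

174.35 g/mol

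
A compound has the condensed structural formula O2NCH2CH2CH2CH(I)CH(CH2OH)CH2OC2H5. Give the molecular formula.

Element totals:
  C: 9
  H: 18
  I: 1
  N: 1
  O: 4

C9H18INO4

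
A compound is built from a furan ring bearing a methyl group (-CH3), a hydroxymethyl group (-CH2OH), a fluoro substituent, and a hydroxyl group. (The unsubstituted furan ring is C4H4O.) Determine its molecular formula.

C6H7FO3

Atom tally by fragment:
  furan ring core → C:4 H:4 O:1
  (− 4 ring H displaced by substituents)
  + CH3 → C:1 H:3
  + CH2OH → C:1 H:3 O:1
  + F → F:1
  + OH → O:1 H:1
Element totals:
  C: 6
  H: 7
  F: 1
  O: 3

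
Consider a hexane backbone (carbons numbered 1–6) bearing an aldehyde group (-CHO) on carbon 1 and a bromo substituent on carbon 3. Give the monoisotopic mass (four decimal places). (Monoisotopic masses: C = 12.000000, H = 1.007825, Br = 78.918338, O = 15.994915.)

Atom tally by fragment:
  OHCCH2 → C:2 H:3 O:1
  CH2 → C:1 H:2
  CH(Br) → C:1 H:1 Br:1
  CH2 → C:1 H:2
  CH2 → C:1 H:2
  CH3 → C:1 H:3
Element totals:
  C: 7
  H: 13
  Br: 1
  O: 1
Molecular formula: C7H13BrO.
  M = 7(12.0) + 13(1.007825) + 78.918338 + 15.994915
    = 84.000000 + 13.101725 + 78.918338 + 15.994915 = 192.014978

192.0150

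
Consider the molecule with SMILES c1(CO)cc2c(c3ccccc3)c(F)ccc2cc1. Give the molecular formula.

C17H13FO

Atom tally by fragment:
  naphthalene ring system core → C:10 H:8
  (− 3 ring H displaced by substituents)
  + CH2OH → C:1 H:3 O:1
  + C6H5 → C:6 H:5
  + F → F:1
Element totals:
  C: 17
  H: 13
  F: 1
  O: 1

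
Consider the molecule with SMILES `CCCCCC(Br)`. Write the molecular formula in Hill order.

C6H13Br

Atom tally by fragment:
  CH3 → C:1 H:3
  CH2 → C:1 H:2
  CH2 → C:1 H:2
  CH2 → C:1 H:2
  CH2 → C:1 H:2
  CH2Br → C:1 H:2 Br:1
Element totals:
  C: 6
  H: 13
  Br: 1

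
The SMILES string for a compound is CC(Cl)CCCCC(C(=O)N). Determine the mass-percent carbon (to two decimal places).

Atom tally by fragment:
  CH3 → C:1 H:3
  CH(Cl) → C:1 H:1 Cl:1
  CH2 → C:1 H:2
  CH2 → C:1 H:2
  CH2 → C:1 H:2
  CH2 → C:1 H:2
  CH2CONH2 → C:2 H:4 O:1 N:1
Element totals:
  C: 8
  H: 16
  Cl: 1
  N: 1
  O: 1
Molecular formula: C8H16ClNO.
Molar mass = 177.672 g/mol.
Mass from C: 8 × 12.011 = 96.088 g/mol.
%C = 96.088 / 177.672 × 100 = 54.08%.

54.08%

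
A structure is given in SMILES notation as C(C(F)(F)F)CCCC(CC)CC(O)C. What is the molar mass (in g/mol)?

226.28 g/mol

Atom tally by fragment:
  F3CCH2 → C:2 H:2 F:3
  CH2 → C:1 H:2
  CH2 → C:1 H:2
  CH2 → C:1 H:2
  CH(C2H5) → C:3 H:6
  CH2 → C:1 H:2
  CH(OH) → C:1 H:2 O:1
  CH3 → C:1 H:3
Element totals:
  C: 11
  H: 21
  F: 3
  O: 1
Molecular formula: C11H21F3O.
  M = 11(12.011) + 21(1.008) + 3(18.998) + 15.999
    = 132.121 + 21.168 + 56.994 + 15.999 = 226.282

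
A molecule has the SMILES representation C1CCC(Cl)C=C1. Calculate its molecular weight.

Atom tally by fragment:
  cyclohexene ring core → C:6 H:10
  (− 1 ring H displaced by substituents)
  + Cl → Cl:1
Element totals:
  C: 6
  H: 9
  Cl: 1
Molecular formula: C6H9Cl.
  M = 6(12.011) + 9(1.008) + 35.45
    = 72.066 + 9.072 + 35.450 = 116.588

116.59 g/mol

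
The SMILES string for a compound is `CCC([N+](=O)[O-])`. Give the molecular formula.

C3H7NO2

Atom tally by fragment:
  CH3 → C:1 H:3
  CH2 → C:1 H:2
  CH2NO2 → C:1 H:2 N:1 O:2
Element totals:
  C: 3
  H: 7
  N: 1
  O: 2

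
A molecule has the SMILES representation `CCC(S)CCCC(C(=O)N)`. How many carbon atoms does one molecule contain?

8

Atom tally by fragment:
  CH3 → C:1 H:3
  CH2 → C:1 H:2
  CH(SH) → C:1 H:2 S:1
  CH2 → C:1 H:2
  CH2 → C:1 H:2
  CH2 → C:1 H:2
  CH2CONH2 → C:2 H:4 O:1 N:1
Element totals:
  C: 8
  H: 17
  N: 1
  O: 1
  S: 1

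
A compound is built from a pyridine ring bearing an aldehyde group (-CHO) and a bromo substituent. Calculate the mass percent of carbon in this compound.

38.74%

Atom tally by fragment:
  pyridine ring core → C:5 H:5 N:1
  (− 2 ring H displaced by substituents)
  + CHO → C:1 H:1 O:1
  + Br → Br:1
Element totals:
  C: 6
  H: 4
  Br: 1
  N: 1
  O: 1
Molecular formula: C6H4BrNO.
Molar mass = 186.008 g/mol.
Mass from C: 6 × 12.011 = 72.066 g/mol.
%C = 72.066 / 186.008 × 100 = 38.74%.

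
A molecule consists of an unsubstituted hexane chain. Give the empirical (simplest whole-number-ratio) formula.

C3H7

Atom tally by fragment:
  CH3 → C:1 H:3
  CH2 → C:1 H:2
  CH2 → C:1 H:2
  CH2 → C:1 H:2
  CH2 → C:1 H:2
  CH3 → C:1 H:3
Element totals:
  C: 6
  H: 14
Molecular formula: C6H14.
gcd of subscripts = 2; dividing each by 2:
  C: 6/2 = 3
  H: 14/2 = 7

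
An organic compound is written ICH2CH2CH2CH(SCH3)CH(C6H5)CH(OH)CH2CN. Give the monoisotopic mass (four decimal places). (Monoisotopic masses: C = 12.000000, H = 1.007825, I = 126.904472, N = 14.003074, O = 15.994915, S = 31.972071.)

Element totals:
  C: 15
  H: 20
  I: 1
  N: 1
  O: 1
  S: 1
Molecular formula: C15H20INOS.
  M = 15(12.0) + 20(1.007825) + 126.904472 + 14.003074 + 15.994915 + 31.972071
    = 180.000000 + 20.156500 + 126.904472 + 14.003074 + 15.994915 + 31.972071 = 389.031032

389.0310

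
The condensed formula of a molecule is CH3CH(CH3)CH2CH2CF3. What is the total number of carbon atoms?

Element totals:
  C: 6
  H: 11
  F: 3

6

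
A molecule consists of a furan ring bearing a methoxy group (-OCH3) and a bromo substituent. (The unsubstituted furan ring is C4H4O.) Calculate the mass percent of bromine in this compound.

Atom tally by fragment:
  furan ring core → C:4 H:4 O:1
  (− 2 ring H displaced by substituents)
  + OCH3 → C:1 H:3 O:1
  + Br → Br:1
Element totals:
  C: 5
  H: 5
  Br: 1
  O: 2
Molecular formula: C5H5BrO2.
Molar mass = 176.997 g/mol.
Mass from Br: 1 × 79.904 = 79.904 g/mol.
%Br = 79.904 / 176.997 × 100 = 45.14%.

45.14%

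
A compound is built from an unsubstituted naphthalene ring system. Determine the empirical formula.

Atom tally by fragment:
  naphthalene ring system core → C:10 H:8
Element totals:
  C: 10
  H: 8
Molecular formula: C10H8.
gcd of subscripts = 2; dividing each by 2:
  C: 10/2 = 5
  H: 8/2 = 4

C5H4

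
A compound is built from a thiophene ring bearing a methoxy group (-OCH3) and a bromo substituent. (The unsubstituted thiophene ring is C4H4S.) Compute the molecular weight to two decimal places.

193.06 g/mol

Atom tally by fragment:
  thiophene ring core → C:4 H:4 S:1
  (− 2 ring H displaced by substituents)
  + OCH3 → C:1 H:3 O:1
  + Br → Br:1
Element totals:
  C: 5
  H: 5
  Br: 1
  O: 1
  S: 1
Molecular formula: C5H5BrOS.
  M = 5(12.011) + 5(1.008) + 79.904 + 15.999 + 32.06
    = 60.055 + 5.040 + 79.904 + 15.999 + 32.060 = 193.058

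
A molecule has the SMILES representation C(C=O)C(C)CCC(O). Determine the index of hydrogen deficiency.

Atom tally by fragment:
  OHCCH2 → C:2 H:3 O:1
  CH(CH3) → C:2 H:4
  CH2 → C:1 H:2
  CH2 → C:1 H:2
  CH2OH → C:1 H:3 O:1
Element totals:
  C: 7
  H: 14
  O: 2
Molecular formula: C7H14O2.
DoU = (2C + 2 + N − H − X) / 2 = (2·7 + 2 + 0 − 14 − 0) / 2 = 1.

1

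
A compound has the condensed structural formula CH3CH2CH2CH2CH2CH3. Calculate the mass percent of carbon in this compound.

83.62%

Atom tally by fragment:
  CH3 → C:1 H:3
  CH2 → C:1 H:2
  CH2 → C:1 H:2
  CH2 → C:1 H:2
  CH2 → C:1 H:2
  CH3 → C:1 H:3
Element totals:
  C: 6
  H: 14
Molecular formula: C6H14.
Molar mass = 86.178 g/mol.
Mass from C: 6 × 12.011 = 72.066 g/mol.
%C = 72.066 / 86.178 × 100 = 83.62%.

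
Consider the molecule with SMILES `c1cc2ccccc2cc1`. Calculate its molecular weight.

Atom tally by fragment:
  naphthalene ring system core → C:10 H:8
Element totals:
  C: 10
  H: 8
Molecular formula: C10H8.
  M = 10(12.011) + 8(1.008)
    = 120.110 + 8.064 = 128.174

128.17 g/mol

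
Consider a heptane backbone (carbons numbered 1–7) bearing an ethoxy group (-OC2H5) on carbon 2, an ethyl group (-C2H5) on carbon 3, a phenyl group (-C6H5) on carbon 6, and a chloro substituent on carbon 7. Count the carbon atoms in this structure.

17

Atom tally by fragment:
  CH3 → C:1 H:3
  CH(OC2H5) → C:3 H:6 O:1
  CH(C2H5) → C:3 H:6
  CH2 → C:1 H:2
  CH2 → C:1 H:2
  CH(C6H5) → C:7 H:6
  CH2Cl → C:1 H:2 Cl:1
Element totals:
  C: 17
  H: 27
  Cl: 1
  O: 1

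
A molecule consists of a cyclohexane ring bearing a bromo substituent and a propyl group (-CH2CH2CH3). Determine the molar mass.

Atom tally by fragment:
  cyclohexane ring core → C:6 H:12
  (− 2 ring H displaced by substituents)
  + Br → Br:1
  + CH2CH2CH3 → C:3 H:7
Element totals:
  C: 9
  H: 17
  Br: 1
Molecular formula: C9H17Br.
  M = 9(12.011) + 17(1.008) + 79.904
    = 108.099 + 17.136 + 79.904 = 205.139

205.14 g/mol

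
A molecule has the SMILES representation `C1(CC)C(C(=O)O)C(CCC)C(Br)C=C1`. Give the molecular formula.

C12H19BrO2

Atom tally by fragment:
  cyclohexene ring core → C:6 H:10
  (− 4 ring H displaced by substituents)
  + C2H5 → C:2 H:5
  + COOH → C:1 H:1 O:2
  + CH2CH2CH3 → C:3 H:7
  + Br → Br:1
Element totals:
  C: 12
  H: 19
  Br: 1
  O: 2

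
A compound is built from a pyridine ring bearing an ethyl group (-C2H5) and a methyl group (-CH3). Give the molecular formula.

Atom tally by fragment:
  pyridine ring core → C:5 H:5 N:1
  (− 2 ring H displaced by substituents)
  + C2H5 → C:2 H:5
  + CH3 → C:1 H:3
Element totals:
  C: 8
  H: 11
  N: 1

C8H11N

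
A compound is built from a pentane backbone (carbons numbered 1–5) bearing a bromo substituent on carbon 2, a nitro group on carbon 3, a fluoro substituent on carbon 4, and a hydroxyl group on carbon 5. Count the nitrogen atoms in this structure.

1

Atom tally by fragment:
  CH3 → C:1 H:3
  CH(Br) → C:1 H:1 Br:1
  CH(NO2) → C:1 H:1 N:1 O:2
  CH(F) → C:1 H:1 F:1
  CH2OH → C:1 H:3 O:1
Element totals:
  C: 5
  H: 9
  Br: 1
  F: 1
  N: 1
  O: 3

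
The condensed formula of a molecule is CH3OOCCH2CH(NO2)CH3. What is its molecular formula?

C5H9NO4

Atom tally by fragment:
  CH3OOCCH2 → C:3 H:5 O:2
  CH(NO2) → C:1 H:1 N:1 O:2
  CH3 → C:1 H:3
Element totals:
  C: 5
  H: 9
  N: 1
  O: 4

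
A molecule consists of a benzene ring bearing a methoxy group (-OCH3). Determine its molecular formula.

Atom tally by fragment:
  benzene ring core → C:6 H:6
  (− 1 ring H displaced by substituents)
  + OCH3 → C:1 H:3 O:1
Element totals:
  C: 7
  H: 8
  O: 1

C7H8O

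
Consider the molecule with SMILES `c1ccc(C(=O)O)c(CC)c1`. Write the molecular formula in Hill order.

C9H10O2

Atom tally by fragment:
  benzene ring core → C:6 H:6
  (− 2 ring H displaced by substituents)
  + COOH → C:1 H:1 O:2
  + C2H5 → C:2 H:5
Element totals:
  C: 9
  H: 10
  O: 2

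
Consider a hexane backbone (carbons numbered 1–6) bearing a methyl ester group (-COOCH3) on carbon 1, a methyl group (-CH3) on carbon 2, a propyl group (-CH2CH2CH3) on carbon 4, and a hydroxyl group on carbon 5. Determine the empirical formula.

Atom tally by fragment:
  CH3OOCCH2 → C:3 H:5 O:2
  CH(CH3) → C:2 H:4
  CH2 → C:1 H:2
  CH(CH2CH2CH3) → C:4 H:8
  CH(OH) → C:1 H:2 O:1
  CH3 → C:1 H:3
Element totals:
  C: 12
  H: 24
  O: 3
Molecular formula: C12H24O3.
gcd of subscripts = 3; dividing each by 3:
  C: 12/3 = 4
  H: 24/3 = 8
  O: 3/3 = 1

C4H8O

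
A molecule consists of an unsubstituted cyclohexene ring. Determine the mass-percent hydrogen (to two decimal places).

Atom tally by fragment:
  cyclohexene ring core → C:6 H:10
Element totals:
  C: 6
  H: 10
Molecular formula: C6H10.
Molar mass = 82.146 g/mol.
Mass from H: 10 × 1.008 = 10.080 g/mol.
%H = 10.080 / 82.146 × 100 = 12.27%.

12.27%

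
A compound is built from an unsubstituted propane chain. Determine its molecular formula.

C3H8

Atom tally by fragment:
  CH3 → C:1 H:3
  CH2 → C:1 H:2
  CH3 → C:1 H:3
Element totals:
  C: 3
  H: 8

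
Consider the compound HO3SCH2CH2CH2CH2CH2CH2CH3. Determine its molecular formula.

C7H16O3S

Element totals:
  C: 7
  H: 16
  O: 3
  S: 1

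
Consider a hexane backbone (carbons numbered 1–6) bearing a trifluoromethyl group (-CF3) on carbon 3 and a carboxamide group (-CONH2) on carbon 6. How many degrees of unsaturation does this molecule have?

Atom tally by fragment:
  CH3 → C:1 H:3
  CH2 → C:1 H:2
  CH(CF3) → C:2 H:1 F:3
  CH2 → C:1 H:2
  CH2 → C:1 H:2
  CH2CONH2 → C:2 H:4 O:1 N:1
Element totals:
  C: 8
  H: 14
  F: 3
  N: 1
  O: 1
Molecular formula: C8H14F3NO.
DoU = (2C + 2 + N − H − X) / 2 = (2·8 + 2 + 1 − 14 − 3) / 2 = 1.

1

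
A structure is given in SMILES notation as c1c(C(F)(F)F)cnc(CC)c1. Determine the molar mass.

175.15 g/mol

Atom tally by fragment:
  pyridine ring core → C:5 H:5 N:1
  (− 2 ring H displaced by substituents)
  + CF3 → C:1 F:3
  + C2H5 → C:2 H:5
Element totals:
  C: 8
  H: 8
  F: 3
  N: 1
Molecular formula: C8H8F3N.
  M = 8(12.011) + 8(1.008) + 3(18.998) + 14.007
    = 96.088 + 8.064 + 56.994 + 14.007 = 175.153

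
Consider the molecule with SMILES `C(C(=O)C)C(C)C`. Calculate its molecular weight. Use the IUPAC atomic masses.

100.16 g/mol

Atom tally by fragment:
  CH3COCH2 → C:3 H:5 O:1
  CH(CH3) → C:2 H:4
  CH3 → C:1 H:3
Element totals:
  C: 6
  H: 12
  O: 1
Molecular formula: C6H12O.
  M = 6(12.011) + 12(1.008) + 15.999
    = 72.066 + 12.096 + 15.999 = 100.161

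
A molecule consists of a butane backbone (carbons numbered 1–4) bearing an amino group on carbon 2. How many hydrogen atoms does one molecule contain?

Atom tally by fragment:
  CH3 → C:1 H:3
  CH(NH2) → C:1 H:3 N:1
  CH2 → C:1 H:2
  CH3 → C:1 H:3
Element totals:
  C: 4
  H: 11
  N: 1

11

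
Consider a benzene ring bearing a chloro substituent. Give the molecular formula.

Atom tally by fragment:
  benzene ring core → C:6 H:6
  (− 1 ring H displaced by substituents)
  + Cl → Cl:1
Element totals:
  C: 6
  H: 5
  Cl: 1

C6H5Cl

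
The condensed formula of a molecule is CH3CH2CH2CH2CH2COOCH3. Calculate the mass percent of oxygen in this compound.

Atom tally by fragment:
  CH3 → C:1 H:3
  CH2 → C:1 H:2
  CH2 → C:1 H:2
  CH2 → C:1 H:2
  CH2COOCH3 → C:3 H:5 O:2
Element totals:
  C: 7
  H: 14
  O: 2
Molecular formula: C7H14O2.
Molar mass = 130.187 g/mol.
Mass from O: 2 × 15.999 = 31.998 g/mol.
%O = 31.998 / 130.187 × 100 = 24.58%.

24.58%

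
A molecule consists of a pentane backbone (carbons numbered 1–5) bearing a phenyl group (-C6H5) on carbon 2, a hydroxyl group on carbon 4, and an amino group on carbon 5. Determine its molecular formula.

Atom tally by fragment:
  CH3 → C:1 H:3
  CH(C6H5) → C:7 H:6
  CH2 → C:1 H:2
  CH(OH) → C:1 H:2 O:1
  CH2NH2 → C:1 H:4 N:1
Element totals:
  C: 11
  H: 17
  N: 1
  O: 1

C11H17NO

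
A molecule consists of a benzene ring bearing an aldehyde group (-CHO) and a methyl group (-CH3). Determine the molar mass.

Atom tally by fragment:
  benzene ring core → C:6 H:6
  (− 2 ring H displaced by substituents)
  + CHO → C:1 H:1 O:1
  + CH3 → C:1 H:3
Element totals:
  C: 8
  H: 8
  O: 1
Molecular formula: C8H8O.
  M = 8(12.011) + 8(1.008) + 15.999
    = 96.088 + 8.064 + 15.999 = 120.151

120.15 g/mol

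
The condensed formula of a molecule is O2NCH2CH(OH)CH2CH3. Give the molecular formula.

C4H9NO3

Atom tally by fragment:
  O2NCH2 → C:1 H:2 N:1 O:2
  CH(OH) → C:1 H:2 O:1
  CH2 → C:1 H:2
  CH3 → C:1 H:3
Element totals:
  C: 4
  H: 9
  N: 1
  O: 3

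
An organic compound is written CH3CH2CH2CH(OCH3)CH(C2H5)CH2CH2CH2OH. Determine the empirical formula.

C11H24O2

Element totals:
  C: 11
  H: 24
  O: 2
Molecular formula: C11H24O2.
gcd of subscripts (11, 24, 2) = 1, so the empirical formula equals the molecular formula.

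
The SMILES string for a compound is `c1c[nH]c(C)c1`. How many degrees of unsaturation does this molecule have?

Atom tally by fragment:
  pyrrole ring core → C:4 H:5 N:1
  (− 1 ring H displaced by substituents)
  + CH3 → C:1 H:3
Element totals:
  C: 5
  H: 7
  N: 1
Molecular formula: C5H7N.
DoU = (2C + 2 + N − H − X) / 2 = (2·5 + 2 + 1 − 7 − 0) / 2 = 3.

3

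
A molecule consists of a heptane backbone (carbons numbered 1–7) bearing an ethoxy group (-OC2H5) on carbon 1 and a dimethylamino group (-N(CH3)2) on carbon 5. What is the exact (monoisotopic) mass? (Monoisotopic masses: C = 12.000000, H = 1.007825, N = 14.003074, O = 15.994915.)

187.1936

Atom tally by fragment:
  C2H5OCH2 → C:3 H:7 O:1
  CH2 → C:1 H:2
  CH2 → C:1 H:2
  CH2 → C:1 H:2
  CH(N(CH3)2) → C:3 H:7 N:1
  CH2 → C:1 H:2
  CH3 → C:1 H:3
Element totals:
  C: 11
  H: 25
  N: 1
  O: 1
Molecular formula: C11H25NO.
  M = 11(12.0) + 25(1.007825) + 14.003074 + 15.994915
    = 132.000000 + 25.195625 + 14.003074 + 15.994915 = 187.193614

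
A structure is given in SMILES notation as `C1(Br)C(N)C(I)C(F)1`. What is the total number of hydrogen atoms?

6

Atom tally by fragment:
  cyclobutane ring core → C:4 H:8
  (− 4 ring H displaced by substituents)
  + Br → Br:1
  + NH2 → N:1 H:2
  + I → I:1
  + F → F:1
Element totals:
  C: 4
  H: 6
  Br: 1
  F: 1
  I: 1
  N: 1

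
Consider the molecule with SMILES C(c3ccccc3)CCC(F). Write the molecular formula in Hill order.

C10H13F

Atom tally by fragment:
  C6H5CH2 → C:7 H:7
  CH2 → C:1 H:2
  CH2 → C:1 H:2
  CH2F → C:1 H:2 F:1
Element totals:
  C: 10
  H: 13
  F: 1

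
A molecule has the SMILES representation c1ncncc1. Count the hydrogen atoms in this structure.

Atom tally by fragment:
  pyrimidine ring core → C:4 H:4 N:2
Element totals:
  C: 4
  H: 4
  N: 2

4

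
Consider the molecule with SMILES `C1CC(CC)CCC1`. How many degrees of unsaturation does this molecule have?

1

Atom tally by fragment:
  cyclohexane ring core → C:6 H:12
  (− 1 ring H displaced by substituents)
  + C2H5 → C:2 H:5
Element totals:
  C: 8
  H: 16
Molecular formula: C8H16.
DoU = (2C + 2 + N − H − X) / 2 = (2·8 + 2 + 0 − 16 − 0) / 2 = 1.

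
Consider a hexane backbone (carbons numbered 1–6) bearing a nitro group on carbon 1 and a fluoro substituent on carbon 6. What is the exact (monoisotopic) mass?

Atom tally by fragment:
  O2NCH2 → C:1 H:2 N:1 O:2
  CH2 → C:1 H:2
  CH2 → C:1 H:2
  CH2 → C:1 H:2
  CH2 → C:1 H:2
  CH2F → C:1 H:2 F:1
Element totals:
  C: 6
  H: 12
  F: 1
  N: 1
  O: 2
Molecular formula: C6H12FNO2.
  M = 6(12.0) + 12(1.007825) + 18.998403 + 14.003074 + 2(15.994915)
    = 72.000000 + 12.093900 + 18.998403 + 14.003074 + 31.989830 = 149.085207

149.0852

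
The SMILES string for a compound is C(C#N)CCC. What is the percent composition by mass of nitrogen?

Atom tally by fragment:
  NCCH2 → C:2 H:2 N:1
  CH2 → C:1 H:2
  CH2 → C:1 H:2
  CH3 → C:1 H:3
Element totals:
  C: 5
  H: 9
  N: 1
Molecular formula: C5H9N.
Molar mass = 83.134 g/mol.
Mass from N: 1 × 14.007 = 14.007 g/mol.
%N = 14.007 / 83.134 × 100 = 16.85%.

16.85%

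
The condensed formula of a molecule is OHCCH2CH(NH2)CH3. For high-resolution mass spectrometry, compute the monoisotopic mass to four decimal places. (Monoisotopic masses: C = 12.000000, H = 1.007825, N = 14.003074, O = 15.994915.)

87.0684

Atom tally by fragment:
  OHCCH2 → C:2 H:3 O:1
  CH(NH2) → C:1 H:3 N:1
  CH3 → C:1 H:3
Element totals:
  C: 4
  H: 9
  N: 1
  O: 1
Molecular formula: C4H9NO.
  M = 4(12.0) + 9(1.007825) + 14.003074 + 15.994915
    = 48.000000 + 9.070425 + 14.003074 + 15.994915 = 87.068414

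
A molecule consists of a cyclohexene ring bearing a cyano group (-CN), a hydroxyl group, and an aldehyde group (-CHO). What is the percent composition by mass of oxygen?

21.17%

Atom tally by fragment:
  cyclohexene ring core → C:6 H:10
  (− 3 ring H displaced by substituents)
  + CN → C:1 N:1
  + OH → O:1 H:1
  + CHO → C:1 H:1 O:1
Element totals:
  C: 8
  H: 9
  N: 1
  O: 2
Molecular formula: C8H9NO2.
Molar mass = 151.165 g/mol.
Mass from O: 2 × 15.999 = 31.998 g/mol.
%O = 31.998 / 151.165 × 100 = 21.17%.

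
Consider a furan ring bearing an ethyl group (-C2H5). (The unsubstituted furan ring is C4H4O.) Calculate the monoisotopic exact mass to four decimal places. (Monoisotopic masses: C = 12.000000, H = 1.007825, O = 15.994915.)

96.0575

Atom tally by fragment:
  furan ring core → C:4 H:4 O:1
  (− 1 ring H displaced by substituents)
  + C2H5 → C:2 H:5
Element totals:
  C: 6
  H: 8
  O: 1
Molecular formula: C6H8O.
  M = 6(12.0) + 8(1.007825) + 15.994915
    = 72.000000 + 8.062600 + 15.994915 = 96.057515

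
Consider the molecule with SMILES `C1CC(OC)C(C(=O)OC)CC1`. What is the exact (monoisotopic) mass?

Atom tally by fragment:
  cyclohexane ring core → C:6 H:12
  (− 2 ring H displaced by substituents)
  + OCH3 → C:1 H:3 O:1
  + COOCH3 → C:2 H:3 O:2
Element totals:
  C: 9
  H: 16
  O: 3
Molecular formula: C9H16O3.
  M = 9(12.0) + 16(1.007825) + 3(15.994915)
    = 108.000000 + 16.125200 + 47.984745 = 172.109945

172.1099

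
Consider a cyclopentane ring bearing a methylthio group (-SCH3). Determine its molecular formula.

Atom tally by fragment:
  cyclopentane ring core → C:5 H:10
  (− 1 ring H displaced by substituents)
  + SCH3 → C:1 H:3 S:1
Element totals:
  C: 6
  H: 12
  S: 1

C6H12S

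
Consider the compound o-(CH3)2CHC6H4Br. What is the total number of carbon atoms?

Element totals:
  C: 9
  H: 11
  Br: 1

9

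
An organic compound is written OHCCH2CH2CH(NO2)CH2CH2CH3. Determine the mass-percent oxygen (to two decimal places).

Element totals:
  C: 7
  H: 13
  N: 1
  O: 3
Molecular formula: C7H13NO3.
Molar mass = 159.185 g/mol.
Mass from O: 3 × 15.999 = 47.997 g/mol.
%O = 47.997 / 159.185 × 100 = 30.15%.

30.15%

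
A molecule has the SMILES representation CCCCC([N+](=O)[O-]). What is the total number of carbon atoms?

5

Atom tally by fragment:
  CH3 → C:1 H:3
  CH2 → C:1 H:2
  CH2 → C:1 H:2
  CH2 → C:1 H:2
  CH2NO2 → C:1 H:2 N:1 O:2
Element totals:
  C: 5
  H: 11
  N: 1
  O: 2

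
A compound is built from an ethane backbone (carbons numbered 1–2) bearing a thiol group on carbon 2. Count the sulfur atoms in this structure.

1

Atom tally by fragment:
  CH3 → C:1 H:3
  CH2SH → C:1 H:3 S:1
Element totals:
  C: 2
  H: 6
  S: 1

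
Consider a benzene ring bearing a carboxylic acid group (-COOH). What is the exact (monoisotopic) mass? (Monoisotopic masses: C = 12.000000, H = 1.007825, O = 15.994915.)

122.0368

Atom tally by fragment:
  benzene ring core → C:6 H:6
  (− 1 ring H displaced by substituents)
  + COOH → C:1 H:1 O:2
Element totals:
  C: 7
  H: 6
  O: 2
Molecular formula: C7H6O2.
  M = 7(12.0) + 6(1.007825) + 2(15.994915)
    = 84.000000 + 6.046950 + 31.989830 = 122.036780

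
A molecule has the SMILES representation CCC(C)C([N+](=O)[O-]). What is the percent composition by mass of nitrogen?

Atom tally by fragment:
  CH3 → C:1 H:3
  CH2 → C:1 H:2
  CH(CH3) → C:2 H:4
  CH2NO2 → C:1 H:2 N:1 O:2
Element totals:
  C: 5
  H: 11
  N: 1
  O: 2
Molecular formula: C5H11NO2.
Molar mass = 117.148 g/mol.
Mass from N: 1 × 14.007 = 14.007 g/mol.
%N = 14.007 / 117.148 × 100 = 11.96%.

11.96%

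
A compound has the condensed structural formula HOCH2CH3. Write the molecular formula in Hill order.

C2H6O

Element totals:
  C: 2
  H: 6
  O: 1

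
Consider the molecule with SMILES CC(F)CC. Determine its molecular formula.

C4H9F

Atom tally by fragment:
  CH3 → C:1 H:3
  CH(F) → C:1 H:1 F:1
  CH2 → C:1 H:2
  CH3 → C:1 H:3
Element totals:
  C: 4
  H: 9
  F: 1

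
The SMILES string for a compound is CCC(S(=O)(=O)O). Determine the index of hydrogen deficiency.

Atom tally by fragment:
  CH3 → C:1 H:3
  CH2 → C:1 H:2
  CH2SO3H → C:1 H:3 S:1 O:3
Element totals:
  C: 3
  H: 8
  O: 3
  S: 1
Molecular formula: C3H8O3S.
DoU = (2C + 2 + N − H − X) / 2 = (2·3 + 2 + 0 − 8 − 0) / 2 = 0.

0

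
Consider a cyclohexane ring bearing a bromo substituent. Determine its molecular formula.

C6H11Br

Atom tally by fragment:
  cyclohexane ring core → C:6 H:12
  (− 1 ring H displaced by substituents)
  + Br → Br:1
Element totals:
  C: 6
  H: 11
  Br: 1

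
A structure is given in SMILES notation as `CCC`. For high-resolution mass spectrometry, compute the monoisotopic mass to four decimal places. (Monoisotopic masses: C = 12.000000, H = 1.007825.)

44.0626

Atom tally by fragment:
  CH3 → C:1 H:3
  CH2 → C:1 H:2
  CH3 → C:1 H:3
Element totals:
  C: 3
  H: 8
Molecular formula: C3H8.
  M = 3(12.0) + 8(1.007825)
    = 36.000000 + 8.062600 = 44.062600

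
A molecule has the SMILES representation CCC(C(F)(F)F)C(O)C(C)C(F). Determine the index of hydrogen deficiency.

0

Atom tally by fragment:
  CH3 → C:1 H:3
  CH2 → C:1 H:2
  CH(CF3) → C:2 H:1 F:3
  CH(OH) → C:1 H:2 O:1
  CH(CH3) → C:2 H:4
  CH2F → C:1 H:2 F:1
Element totals:
  C: 8
  H: 14
  F: 4
  O: 1
Molecular formula: C8H14F4O.
DoU = (2C + 2 + N − H − X) / 2 = (2·8 + 2 + 0 − 14 − 4) / 2 = 0.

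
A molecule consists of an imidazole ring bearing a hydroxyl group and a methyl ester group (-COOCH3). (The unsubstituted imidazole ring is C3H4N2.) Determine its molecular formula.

C5H6N2O3

Atom tally by fragment:
  imidazole ring core → C:3 H:4 N:2
  (− 2 ring H displaced by substituents)
  + OH → O:1 H:1
  + COOCH3 → C:2 H:3 O:2
Element totals:
  C: 5
  H: 6
  N: 2
  O: 3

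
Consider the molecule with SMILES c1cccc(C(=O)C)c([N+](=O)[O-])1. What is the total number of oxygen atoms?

Atom tally by fragment:
  benzene ring core → C:6 H:6
  (− 2 ring H displaced by substituents)
  + COCH3 → C:2 H:3 O:1
  + NO2 → N:1 O:2
Element totals:
  C: 8
  H: 7
  N: 1
  O: 3

3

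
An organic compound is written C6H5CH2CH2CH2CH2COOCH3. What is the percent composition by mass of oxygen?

Element totals:
  C: 12
  H: 16
  O: 2
Molecular formula: C12H16O2.
Molar mass = 192.258 g/mol.
Mass from O: 2 × 15.999 = 31.998 g/mol.
%O = 31.998 / 192.258 × 100 = 16.64%.

16.64%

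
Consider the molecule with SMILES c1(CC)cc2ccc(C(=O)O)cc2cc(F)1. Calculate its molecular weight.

Atom tally by fragment:
  naphthalene ring system core → C:10 H:8
  (− 3 ring H displaced by substituents)
  + C2H5 → C:2 H:5
  + COOH → C:1 H:1 O:2
  + F → F:1
Element totals:
  C: 13
  H: 11
  F: 1
  O: 2
Molecular formula: C13H11FO2.
  M = 13(12.011) + 11(1.008) + 18.998 + 2(15.999)
    = 156.143 + 11.088 + 18.998 + 31.998 = 218.227

218.23 g/mol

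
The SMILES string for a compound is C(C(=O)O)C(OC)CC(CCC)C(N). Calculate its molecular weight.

203.28 g/mol

Atom tally by fragment:
  HOOCCH2 → C:2 H:3 O:2
  CH(OCH3) → C:2 H:4 O:1
  CH2 → C:1 H:2
  CH(CH2CH2CH3) → C:4 H:8
  CH2NH2 → C:1 H:4 N:1
Element totals:
  C: 10
  H: 21
  N: 1
  O: 3
Molecular formula: C10H21NO3.
  M = 10(12.011) + 21(1.008) + 14.007 + 3(15.999)
    = 120.110 + 21.168 + 14.007 + 47.997 = 203.282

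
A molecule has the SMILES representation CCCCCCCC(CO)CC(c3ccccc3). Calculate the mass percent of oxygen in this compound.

6.44%

Atom tally by fragment:
  CH3 → C:1 H:3
  CH2 → C:1 H:2
  CH2 → C:1 H:2
  CH2 → C:1 H:2
  CH2 → C:1 H:2
  CH2 → C:1 H:2
  CH2 → C:1 H:2
  CH(CH2OH) → C:2 H:4 O:1
  CH2 → C:1 H:2
  CH2C6H5 → C:7 H:7
Element totals:
  C: 17
  H: 28
  O: 1
Molecular formula: C17H28O.
Molar mass = 248.410 g/mol.
Mass from O: 1 × 15.999 = 15.999 g/mol.
%O = 15.999 / 248.410 × 100 = 6.44%.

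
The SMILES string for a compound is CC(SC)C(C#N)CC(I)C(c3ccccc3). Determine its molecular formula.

C14H18INS

Atom tally by fragment:
  CH3 → C:1 H:3
  CH(SCH3) → C:2 H:4 S:1
  CH(CN) → C:2 H:1 N:1
  CH2 → C:1 H:2
  CH(I) → C:1 H:1 I:1
  CH2C6H5 → C:7 H:7
Element totals:
  C: 14
  H: 18
  I: 1
  N: 1
  S: 1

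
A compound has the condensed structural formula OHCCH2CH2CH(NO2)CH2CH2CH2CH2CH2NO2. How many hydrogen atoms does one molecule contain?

16

Atom tally by fragment:
  OHCCH2 → C:2 H:3 O:1
  CH2 → C:1 H:2
  CH(NO2) → C:1 H:1 N:1 O:2
  CH2 → C:1 H:2
  CH2 → C:1 H:2
  CH2 → C:1 H:2
  CH2 → C:1 H:2
  CH2NO2 → C:1 H:2 N:1 O:2
Element totals:
  C: 9
  H: 16
  N: 2
  O: 5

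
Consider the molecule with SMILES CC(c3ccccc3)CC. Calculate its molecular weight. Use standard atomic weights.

Atom tally by fragment:
  CH3 → C:1 H:3
  CH(C6H5) → C:7 H:6
  CH2 → C:1 H:2
  CH3 → C:1 H:3
Element totals:
  C: 10
  H: 14
Molecular formula: C10H14.
  M = 10(12.011) + 14(1.008)
    = 120.110 + 14.112 = 134.222

134.22 g/mol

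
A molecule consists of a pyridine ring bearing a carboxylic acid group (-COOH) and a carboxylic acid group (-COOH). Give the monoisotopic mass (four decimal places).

Atom tally by fragment:
  pyridine ring core → C:5 H:5 N:1
  (− 2 ring H displaced by substituents)
  + COOH → C:1 H:1 O:2
  + COOH → C:1 H:1 O:2
Element totals:
  C: 7
  H: 5
  N: 1
  O: 4
Molecular formula: C7H5NO4.
  M = 7(12.0) + 5(1.007825) + 14.003074 + 4(15.994915)
    = 84.000000 + 5.039125 + 14.003074 + 63.979660 = 167.021859

167.0219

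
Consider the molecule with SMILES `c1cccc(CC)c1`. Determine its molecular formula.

C8H10

Atom tally by fragment:
  benzene ring core → C:6 H:6
  (− 1 ring H displaced by substituents)
  + C2H5 → C:2 H:5
Element totals:
  C: 8
  H: 10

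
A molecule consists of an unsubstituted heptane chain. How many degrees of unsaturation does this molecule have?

0

Atom tally by fragment:
  CH3 → C:1 H:3
  CH2 → C:1 H:2
  CH2 → C:1 H:2
  CH2 → C:1 H:2
  CH2 → C:1 H:2
  CH2 → C:1 H:2
  CH3 → C:1 H:3
Element totals:
  C: 7
  H: 16
Molecular formula: C7H16.
DoU = (2C + 2 + N − H − X) / 2 = (2·7 + 2 + 0 − 16 − 0) / 2 = 0.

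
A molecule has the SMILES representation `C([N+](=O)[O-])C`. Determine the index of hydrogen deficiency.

1

Atom tally by fragment:
  O2NCH2 → C:1 H:2 N:1 O:2
  CH3 → C:1 H:3
Element totals:
  C: 2
  H: 5
  N: 1
  O: 2
Molecular formula: C2H5NO2.
DoU = (2C + 2 + N − H − X) / 2 = (2·2 + 2 + 1 − 5 − 0) / 2 = 1.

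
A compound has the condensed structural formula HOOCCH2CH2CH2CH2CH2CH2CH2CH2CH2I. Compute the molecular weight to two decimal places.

298.16 g/mol

Atom tally by fragment:
  HOOCCH2 → C:2 H:3 O:2
  CH2 → C:1 H:2
  CH2 → C:1 H:2
  CH2 → C:1 H:2
  CH2 → C:1 H:2
  CH2 → C:1 H:2
  CH2 → C:1 H:2
  CH2 → C:1 H:2
  CH2I → C:1 H:2 I:1
Element totals:
  C: 10
  H: 19
  I: 1
  O: 2
Molecular formula: C10H19IO2.
  M = 10(12.011) + 19(1.008) + 126.904 + 2(15.999)
    = 120.110 + 19.152 + 126.904 + 31.998 = 298.164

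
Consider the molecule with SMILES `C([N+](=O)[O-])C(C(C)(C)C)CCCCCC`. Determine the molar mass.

Atom tally by fragment:
  O2NCH2 → C:1 H:2 N:1 O:2
  CH(C(CH3)3) → C:5 H:10
  CH2 → C:1 H:2
  CH2 → C:1 H:2
  CH2 → C:1 H:2
  CH2 → C:1 H:2
  CH2 → C:1 H:2
  CH3 → C:1 H:3
Element totals:
  C: 12
  H: 25
  N: 1
  O: 2
Molecular formula: C12H25NO2.
  M = 12(12.011) + 25(1.008) + 14.007 + 2(15.999)
    = 144.132 + 25.200 + 14.007 + 31.998 = 215.337

215.34 g/mol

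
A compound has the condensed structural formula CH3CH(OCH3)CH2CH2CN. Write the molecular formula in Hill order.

Atom tally by fragment:
  CH3 → C:1 H:3
  CH(OCH3) → C:2 H:4 O:1
  CH2 → C:1 H:2
  CH2CN → C:2 H:2 N:1
Element totals:
  C: 6
  H: 11
  N: 1
  O: 1

C6H11NO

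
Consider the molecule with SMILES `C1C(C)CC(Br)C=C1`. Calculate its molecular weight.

Atom tally by fragment:
  cyclohexene ring core → C:6 H:10
  (− 2 ring H displaced by substituents)
  + CH3 → C:1 H:3
  + Br → Br:1
Element totals:
  C: 7
  H: 11
  Br: 1
Molecular formula: C7H11Br.
  M = 7(12.011) + 11(1.008) + 79.904
    = 84.077 + 11.088 + 79.904 = 175.069

175.07 g/mol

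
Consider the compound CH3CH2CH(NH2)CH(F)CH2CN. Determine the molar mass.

Atom tally by fragment:
  CH3 → C:1 H:3
  CH2 → C:1 H:2
  CH(NH2) → C:1 H:3 N:1
  CH(F) → C:1 H:1 F:1
  CH2CN → C:2 H:2 N:1
Element totals:
  C: 6
  H: 11
  F: 1
  N: 2
Molecular formula: C6H11FN2.
  M = 6(12.011) + 11(1.008) + 18.998 + 2(14.007)
    = 72.066 + 11.088 + 18.998 + 28.014 = 130.166

130.17 g/mol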